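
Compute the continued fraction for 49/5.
[9; 1, 4]

Euclidean algorithm steps:
49 = 9 × 5 + 4
5 = 1 × 4 + 1
4 = 4 × 1 + 0
Continued fraction: [9; 1, 4]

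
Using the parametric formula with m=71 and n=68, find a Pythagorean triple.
(417, 9656, 9665)

Euclid's formula: a = m² - n², b = 2mn, c = m² + n²
m = 71, n = 68
a = 71² - 68² = 5041 - 4624 = 417
b = 2 × 71 × 68 = 9656
c = 71² + 68² = 5041 + 4624 = 9665
Verification: 417² + 9656² = 173889 + 93238336 = 93412225 = 9665² ✓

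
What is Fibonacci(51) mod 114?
2

Matrix identity: Q^n = [[F_(n+1), F_n], [F_n, F_(n-1)]] with Q = [[1,1],[1,0]].
n = 51 = 110011₂. Square-and-multiply, entries mod 114:
Q^1 = [[1,1],[1,0]]
Q^3 = (Q^1)²·Q = [[3,2],[2,1]]
Q^6 = (Q^3)² = [[13,8],[8,5]]
Q^12 = (Q^6)² = [[5,30],[30,89]]
Q^25 = (Q^12)²·Q = [[97,13],[13,84]]
Q^51 = (Q^25)²·Q = [[75,2],[2,73]]
F_51 mod 114 = Q^51[0][1] = 2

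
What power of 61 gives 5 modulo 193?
143

Baby-step giant-step with step n = ⌈√193⌉ = 14.
Baby steps 61^j mod 193 (j:value) for j=0..13: 0:1, 1:61, 2:54, 3:13, 4:21, 5:123, 6:169, 7:80, 8:55, 9:74, 10:75, 11:136, 12:190, 13:10.
Giant-step multiplier: 61^(-14) ≡ 61^(192-14) = 61^178 ≡ 137 (mod 193).
Giant steps γ_i = 5·137^i mod 193: γ_0=5, γ_1=106, γ_2=47, γ_3=70, γ_4=133, γ_5=79, γ_6=15, γ_7=125, γ_8=141, γ_9=17, γ_10=13 (in table at j=3).
x = i·n + j = 10·14 + 3 = 143.
Check: 61^143 ≡ 5 (mod 193).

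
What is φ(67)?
66

67 = 67
φ(n) = n × ∏(1 - 1/p) for each prime p dividing n
φ(67) = 67 × (1 - 1/67) = 66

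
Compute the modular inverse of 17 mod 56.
33

gcd(17, 56) = 1, so the inverse exists.
Extended Euclidean algorithm on (56, 17):
56 = 3 × 17 + 5  ⟹  5 = (1)·56 + (-3)·17
17 = 3 × 5 + 2  ⟹  2 = (-3)·56 + (10)·17
5 = 2 × 2 + 1  ⟹  1 = (7)·56 + (-23)·17
So (-23)·17 ≡ 1 (mod 56), i.e. 17^(-1) ≡ -23 ≡ 33 (mod 56).
Check: 17 × 33 = 561 ≡ 1 (mod 56)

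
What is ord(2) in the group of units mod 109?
36

109 is prime, so ord(2) divides φ(109) = 108.
Divisors of 108: 1, 2, 3, 4, 6, 9, 12, 18, 27, 36, 54, 108.
Repeated squaring: 2^1 ≡ 2, 2^2 ≡ 4, 2^4 ≡ 16, 2^8 ≡ 38, 2^16 ≡ 27, 2^32 ≡ 75, 2^64 ≡ 66 (mod 109).
Test 2^d mod 109 for each divisor d in increasing order:
2^1 ≡ 2
2^2 ≡ 4
2^3 = 2^2·2^1 ≡ 8
2^4 ≡ 16
2^6 = 2^4·2^2 ≡ 64
2^9 = 2^8·2^1 ≡ 76
2^12 = 2^8·2^4 ≡ 63
2^18 = 2^16·2^2 ≡ 108
2^27 = 2^16·2^8·2^2·2^1 ≡ 33
2^36 = 2^32·2^4 ≡ 1  ← first divisor giving 1
The order is 36.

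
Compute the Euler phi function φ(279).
180

279 = 3^2 × 31
φ(n) = n × ∏(1 - 1/p) for each prime p dividing n
φ(279) = 279 × (1 - 1/3) × (1 - 1/31) = 180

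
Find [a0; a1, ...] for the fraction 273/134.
[2; 26, 1, 4]

Euclidean algorithm steps:
273 = 2 × 134 + 5
134 = 26 × 5 + 4
5 = 1 × 4 + 1
4 = 4 × 1 + 0
Continued fraction: [2; 26, 1, 4]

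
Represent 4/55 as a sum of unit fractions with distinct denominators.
1/14 + 1/770

Greedy algorithm:
4/55: ceiling(55/4) = 14, use 1/14
1/770: ceiling(770/1) = 770, use 1/770
Result: 4/55 = 1/14 + 1/770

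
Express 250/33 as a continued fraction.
[7; 1, 1, 2, 1, 4]

Euclidean algorithm steps:
250 = 7 × 33 + 19
33 = 1 × 19 + 14
19 = 1 × 14 + 5
14 = 2 × 5 + 4
5 = 1 × 4 + 1
4 = 4 × 1 + 0
Continued fraction: [7; 1, 1, 2, 1, 4]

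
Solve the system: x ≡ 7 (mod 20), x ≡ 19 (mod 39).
487

Using Chinese Remainder Theorem:
M = 20 × 39 = 780
M1 = 39, M2 = 20
y1 = 39^(-1) mod 20 = 19
y2 = 20^(-1) mod 39 = 2
x = (7×39×19 + 19×20×2) mod 780 = 487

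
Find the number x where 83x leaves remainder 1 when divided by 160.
27

gcd(83, 160) = 1, so the inverse exists.
Extended Euclidean algorithm on (160, 83):
160 = 1 × 83 + 77  ⟹  77 = (1)·160 + (-1)·83
83 = 1 × 77 + 6  ⟹  6 = (-1)·160 + (2)·83
77 = 12 × 6 + 5  ⟹  5 = (13)·160 + (-25)·83
6 = 1 × 5 + 1  ⟹  1 = (-14)·160 + (27)·83
So (27)·83 ≡ 1 (mod 160), i.e. 83^(-1) ≡ 27 (mod 160).
Check: 83 × 27 = 2241 ≡ 1 (mod 160)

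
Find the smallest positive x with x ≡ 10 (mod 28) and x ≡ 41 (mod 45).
626

Using Chinese Remainder Theorem:
M = 28 × 45 = 1260
M1 = 45, M2 = 28
y1 = 45^(-1) mod 28 = 5
y2 = 28^(-1) mod 45 = 37
x = (10×45×5 + 41×28×37) mod 1260 = 626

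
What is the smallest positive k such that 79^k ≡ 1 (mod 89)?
44

89 is prime, so ord(79) divides φ(89) = 88.
Divisors of 88: 1, 2, 4, 8, 11, 22, 44, 88.
Repeated squaring: 79^1 ≡ 79, 79^2 ≡ 11, 79^4 ≡ 32, 79^8 ≡ 45, 79^16 ≡ 67, 79^32 ≡ 39, 79^64 ≡ 8 (mod 89).
Test 79^d mod 89 for each divisor d in increasing order:
79^1 ≡ 79
79^2 ≡ 11
79^4 ≡ 32
79^8 ≡ 45
79^11 = 79^8·79^2·79^1 ≡ 34
79^22 = 79^16·79^4·79^2 ≡ 88
79^44 = 79^32·79^8·79^4 ≡ 1  ← first divisor giving 1
The order is 44.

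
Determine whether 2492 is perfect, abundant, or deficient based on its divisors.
abundant

Proper divisors of 2492: sum = 1 + 2 + 4 + 7 + 14 + 28 + 89 + 178 + 356 + 623 + 1246 = 2548
Since 2548 > 2492, 2492 is abundant.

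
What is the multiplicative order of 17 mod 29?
4

29 is prime, so ord(17) divides φ(29) = 28.
Divisors of 28: 1, 2, 4, 7, 14, 28.
Repeated squaring: 17^1 ≡ 17, 17^2 ≡ 28, 17^4 ≡ 1, 17^8 ≡ 1, 17^16 ≡ 1 (mod 29).
Test 17^d mod 29 for each divisor d in increasing order:
17^1 ≡ 17
17^2 ≡ 28
17^4 ≡ 1  ← first divisor giving 1
The order is 4.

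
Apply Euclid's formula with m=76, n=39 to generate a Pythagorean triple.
(4255, 5928, 7297)

Euclid's formula: a = m² - n², b = 2mn, c = m² + n²
m = 76, n = 39
a = 76² - 39² = 5776 - 1521 = 4255
b = 2 × 76 × 39 = 5928
c = 76² + 39² = 5776 + 1521 = 7297
Verification: 4255² + 5928² = 18105025 + 35141184 = 53246209 = 7297² ✓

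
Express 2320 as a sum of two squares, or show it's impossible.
4² + 48² (a=4, b=48)

Factorization: 2320 = 2^4 × 5 × 29
By Fermat: n is sum of two squares iff every prime p ≡ 3 (mod 4) appears to even power.
All primes ≡ 3 (mod 4) appear to even power.
Search a = 0, 1, 2, … for 2320 - a² a perfect square: first hit at a = 4: 2320 - 16 = 2304 = 48².
2320 = 4² + 48² = 16 + 2304 ✓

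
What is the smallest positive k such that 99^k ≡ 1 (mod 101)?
100

101 is prime, so ord(99) divides φ(101) = 100.
Divisors of 100: 1, 2, 4, 5, 10, 20, 25, 50, 100.
Repeated squaring: 99^1 ≡ 99, 99^2 ≡ 4, 99^4 ≡ 16, 99^8 ≡ 54, 99^16 ≡ 88, 99^32 ≡ 68, 99^64 ≡ 79 (mod 101).
Test 99^d mod 101 for each divisor d in increasing order:
99^1 ≡ 99
99^2 ≡ 4
99^4 ≡ 16
99^5 = 99^4·99^1 ≡ 69
99^10 = 99^8·99^2 ≡ 14
99^20 = 99^16·99^4 ≡ 95
99^25 = 99^16·99^8·99^1 ≡ 91
99^50 = 99^32·99^16·99^2 ≡ 100
99^100 = 99^64·99^32·99^4 ≡ 1  ← first divisor giving 1
The order is 100.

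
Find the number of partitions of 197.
3068829878530

p(n) counts ways to write n as a sum of positive integers (order ignored).
Euler's pentagonal recurrence: p(k) = p(k-1) + p(k-2) - p(k-5) - p(k-7) + p(k-12) + p(k-15) - ... (offsets j(3j∓1)/2, signs ++--, p(0)=1, p(<0)=0).
DP table for k = 0..196: p(0)=1, p(1)=1, p(2)=2, p(3)=3, p(4)=5, p(5)=7, p(6)=11, p(7)=15, p(8)=22, p(9)=30, p(10)=42, p(11)=56, p(12)=77, p(13)=101, p(14)=135, p(15)=176, p(16)=231, p(17)=297, p(18)=385, p(19)=490, p(20)=627, p(21)=792, p(22)=1002, p(23)=1255, p(24)=1575, p(25)=1958, p(26)=2436, p(27)=3010, p(28)=3718, p(29)=4565, p(30)=5604, p(31)=6842, p(32)=8349, p(33)=10143, p(34)=12310, p(35)=14883, p(36)=17977, p(37)=21637, p(38)=26015, p(39)=31185, p(40)=37338, p(41)=44583, p(42)=53174, p(43)=63261, p(44)=75175, p(45)=89134, p(46)=105558, p(47)=124754, p(48)=147273, p(49)=173525, p(50)=204226, p(51)=239943, p(52)=281589, p(53)=329931, p(54)=386155, p(55)=451276, p(56)=526823, p(57)=614154, p(58)=715220, p(59)=831820, p(60)=966467, p(61)=1121505, p(62)=1300156, p(63)=1505499, p(64)=1741630, p(65)=2012558, p(66)=2323520, p(67)=2679689, p(68)=3087735, p(69)=3554345, p(70)=4087968, p(71)=4697205, p(72)=5392783, p(73)=6185689, p(74)=7089500, p(75)=8118264, p(76)=9289091, p(77)=10619863, p(78)=12132164, p(79)=13848650, p(80)=15796476, p(81)=18004327, p(82)=20506255, p(83)=23338469, p(84)=26543660, p(85)=30167357, p(86)=34262962, p(87)=38887673, p(88)=44108109, p(89)=49995925, p(90)=56634173, p(91)=64112359, p(92)=72533807, p(93)=82010177, p(94)=92669720, p(95)=104651419, p(96)=118114304, p(97)=133230930, p(98)=150198136, p(99)=169229875, p(100)=190569292, p(101)=214481126, p(102)=241265379, p(103)=271248950, p(104)=304801365, p(105)=342325709, p(106)=384276336, p(107)=431149389, p(108)=483502844, p(109)=541946240, p(110)=607163746, p(111)=679903203, p(112)=761002156, p(113)=851376628, p(114)=952050665, p(115)=1064144451, p(116)=1188908248, p(117)=1327710076, p(118)=1482074143, p(119)=1653668665, p(120)=1844349560, p(121)=2056148051, p(122)=2291320912, p(123)=2552338241, p(124)=2841940500, p(125)=3163127352, p(126)=3519222692, p(127)=3913864295, p(128)=4351078600, p(129)=4835271870, p(130)=5371315400, p(131)=5964539504, p(132)=6620830889, p(133)=7346629512, p(134)=8149040695, p(135)=9035836076, p(136)=10015581680, p(137)=11097645016, p(138)=12292341831, p(139)=13610949895, p(140)=15065878135, p(141)=16670689208, p(142)=18440293320, p(143)=20390982757, p(144)=22540654445, p(145)=24908858009, p(146)=27517052599, p(147)=30388671978, p(148)=33549419497, p(149)=37027355200, p(150)=40853235313, p(151)=45060624582, p(152)=49686288421, p(153)=54770336324, p(154)=60356673280, p(155)=66493182097, p(156)=73232243759, p(157)=80630964769, p(158)=88751778802, p(159)=97662728555, p(160)=107438159466, p(161)=118159068427, p(162)=129913904637, p(163)=142798995930, p(164)=156919475295, p(165)=172389800255, p(166)=189334822579, p(167)=207890420102, p(168)=228204732751, p(169)=250438925115, p(170)=274768617130, p(171)=301384802048, p(172)=330495499613, p(173)=362326859895, p(174)=397125074750, p(175)=435157697830, p(176)=476715857290, p(177)=522115831195, p(178)=571701605655, p(179)=625846753120, p(180)=684957390936, p(181)=749474411781, p(182)=819876908323, p(183)=896684817527, p(184)=980462880430, p(185)=1071823774337, p(186)=1171432692373, p(187)=1280011042268, p(188)=1398341745571, p(189)=1527273599625, p(190)=1667727404093, p(191)=1820701100652, p(192)=1987276856363, p(193)=2168627105469, p(194)=2366022741845, p(195)=2580840212973, p(196)=2814570987591.
Final step: p(197) = p(196) + p(195) - p(192) - p(190) + p(185) + p(182) - p(175) - p(171) + p(162) + p(157) - p(146) - p(140) + p(127) + p(120) - p(105) - p(97) + p(80) + p(71) - p(52) - p(42) + p(21) + p(10)
= 2814570987591 + 2580840212973 - 1987276856363 - 1667727404093 + 1071823774337 + 819876908323 - 435157697830 - 301384802048 + 129913904637 + 80630964769 - 27517052599 - 15065878135 + 3913864295 + 1844349560 - 342325709 - 133230930 + 15796476 + 4697205 - 281589 - 53174 + 792 + 42
= 3068829878530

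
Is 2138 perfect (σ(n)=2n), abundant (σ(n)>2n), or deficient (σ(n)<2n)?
deficient

Proper divisors of 2138: sum = 1 + 2 + 1069 = 1072
Since 1072 < 2138, 2138 is deficient.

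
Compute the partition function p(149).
37027355200

p(n) counts ways to write n as a sum of positive integers (order ignored).
Euler's pentagonal recurrence: p(k) = p(k-1) + p(k-2) - p(k-5) - p(k-7) + p(k-12) + p(k-15) - ... (offsets j(3j∓1)/2, signs ++--, p(0)=1, p(<0)=0).
DP table for k = 0..148: p(0)=1, p(1)=1, p(2)=2, p(3)=3, p(4)=5, p(5)=7, p(6)=11, p(7)=15, p(8)=22, p(9)=30, p(10)=42, p(11)=56, p(12)=77, p(13)=101, p(14)=135, p(15)=176, p(16)=231, p(17)=297, p(18)=385, p(19)=490, p(20)=627, p(21)=792, p(22)=1002, p(23)=1255, p(24)=1575, p(25)=1958, p(26)=2436, p(27)=3010, p(28)=3718, p(29)=4565, p(30)=5604, p(31)=6842, p(32)=8349, p(33)=10143, p(34)=12310, p(35)=14883, p(36)=17977, p(37)=21637, p(38)=26015, p(39)=31185, p(40)=37338, p(41)=44583, p(42)=53174, p(43)=63261, p(44)=75175, p(45)=89134, p(46)=105558, p(47)=124754, p(48)=147273, p(49)=173525, p(50)=204226, p(51)=239943, p(52)=281589, p(53)=329931, p(54)=386155, p(55)=451276, p(56)=526823, p(57)=614154, p(58)=715220, p(59)=831820, p(60)=966467, p(61)=1121505, p(62)=1300156, p(63)=1505499, p(64)=1741630, p(65)=2012558, p(66)=2323520, p(67)=2679689, p(68)=3087735, p(69)=3554345, p(70)=4087968, p(71)=4697205, p(72)=5392783, p(73)=6185689, p(74)=7089500, p(75)=8118264, p(76)=9289091, p(77)=10619863, p(78)=12132164, p(79)=13848650, p(80)=15796476, p(81)=18004327, p(82)=20506255, p(83)=23338469, p(84)=26543660, p(85)=30167357, p(86)=34262962, p(87)=38887673, p(88)=44108109, p(89)=49995925, p(90)=56634173, p(91)=64112359, p(92)=72533807, p(93)=82010177, p(94)=92669720, p(95)=104651419, p(96)=118114304, p(97)=133230930, p(98)=150198136, p(99)=169229875, p(100)=190569292, p(101)=214481126, p(102)=241265379, p(103)=271248950, p(104)=304801365, p(105)=342325709, p(106)=384276336, p(107)=431149389, p(108)=483502844, p(109)=541946240, p(110)=607163746, p(111)=679903203, p(112)=761002156, p(113)=851376628, p(114)=952050665, p(115)=1064144451, p(116)=1188908248, p(117)=1327710076, p(118)=1482074143, p(119)=1653668665, p(120)=1844349560, p(121)=2056148051, p(122)=2291320912, p(123)=2552338241, p(124)=2841940500, p(125)=3163127352, p(126)=3519222692, p(127)=3913864295, p(128)=4351078600, p(129)=4835271870, p(130)=5371315400, p(131)=5964539504, p(132)=6620830889, p(133)=7346629512, p(134)=8149040695, p(135)=9035836076, p(136)=10015581680, p(137)=11097645016, p(138)=12292341831, p(139)=13610949895, p(140)=15065878135, p(141)=16670689208, p(142)=18440293320, p(143)=20390982757, p(144)=22540654445, p(145)=24908858009, p(146)=27517052599, p(147)=30388671978, p(148)=33549419497.
Final step: p(149) = p(148) + p(147) - p(144) - p(142) + p(137) + p(134) - p(127) - p(123) + p(114) + p(109) - p(98) - p(92) + p(79) + p(72) - p(57) - p(49) + p(32) + p(23) - p(4)
= 33549419497 + 30388671978 - 22540654445 - 18440293320 + 11097645016 + 8149040695 - 3913864295 - 2552338241 + 952050665 + 541946240 - 150198136 - 72533807 + 13848650 + 5392783 - 614154 - 173525 + 8349 + 1255 - 5
= 37027355200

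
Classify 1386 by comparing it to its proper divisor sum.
abundant

Proper divisors of 1386: sum = 1 + 2 + 3 + 6 + 7 + 9 + 11 + 14 + ... + 198 + 231 + 462 + 693 (23 divisors) = 2358
Since 2358 > 1386, 1386 is abundant.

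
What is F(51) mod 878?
380

Matrix identity: Q^n = [[F_(n+1), F_n], [F_n, F_(n-1)]] with Q = [[1,1],[1,0]].
n = 51 = 110011₂. Square-and-multiply, entries mod 878:
Q^1 = [[1,1],[1,0]]
Q^3 = (Q^1)²·Q = [[3,2],[2,1]]
Q^6 = (Q^3)² = [[13,8],[8,5]]
Q^12 = (Q^6)² = [[233,144],[144,89]]
Q^25 = (Q^12)²·Q = [[229,395],[395,712]]
Q^51 = (Q^25)²·Q = [[681,380],[380,301]]
F_51 mod 878 = Q^51[0][1] = 380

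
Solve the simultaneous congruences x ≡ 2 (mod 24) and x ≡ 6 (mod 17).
74

Using Chinese Remainder Theorem:
M = 24 × 17 = 408
M1 = 17, M2 = 24
y1 = 17^(-1) mod 24 = 17
y2 = 24^(-1) mod 17 = 5
x = (2×17×17 + 6×24×5) mod 408 = 74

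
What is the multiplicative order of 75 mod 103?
102

103 is prime, so ord(75) divides φ(103) = 102.
Divisors of 102: 1, 2, 3, 6, 17, 34, 51, 102.
Repeated squaring: 75^1 ≡ 75, 75^2 ≡ 63, 75^4 ≡ 55, 75^8 ≡ 38, 75^16 ≡ 2, 75^32 ≡ 4, 75^64 ≡ 16 (mod 103).
Test 75^d mod 103 for each divisor d in increasing order:
75^1 ≡ 75
75^2 ≡ 63
75^3 = 75^2·75^1 ≡ 90
75^6 = 75^4·75^2 ≡ 66
75^17 = 75^16·75^1 ≡ 47
75^34 = 75^32·75^2 ≡ 46
75^51 = 75^32·75^16·75^2·75^1 ≡ 102
75^102 = 75^64·75^32·75^4·75^2 ≡ 1  ← first divisor giving 1
The order is 102.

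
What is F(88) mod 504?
483

Matrix identity: Q^n = [[F_(n+1), F_n], [F_n, F_(n-1)]] with Q = [[1,1],[1,0]].
n = 88 = 1011000₂. Square-and-multiply, entries mod 504:
Q^1 = [[1,1],[1,0]]
Q^2 = (Q^1)² = [[2,1],[1,1]]
Q^5 = (Q^2)²·Q = [[8,5],[5,3]]
Q^11 = (Q^5)²·Q = [[144,89],[89,55]]
Q^22 = (Q^11)² = [[433,71],[71,362]]
Q^44 = (Q^22)² = [[2,501],[501,5]]
Q^88 = (Q^44)² = [[13,483],[483,34]]
F_88 mod 504 = Q^88[0][1] = 483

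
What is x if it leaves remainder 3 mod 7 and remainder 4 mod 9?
31

Using Chinese Remainder Theorem:
M = 7 × 9 = 63
M1 = 9, M2 = 7
y1 = 9^(-1) mod 7 = 4
y2 = 7^(-1) mod 9 = 4
x = (3×9×4 + 4×7×4) mod 63 = 31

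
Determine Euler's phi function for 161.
132

161 = 7 × 23
φ(n) = n × ∏(1 - 1/p) for each prime p dividing n
φ(161) = 161 × (1 - 1/7) × (1 - 1/23) = 132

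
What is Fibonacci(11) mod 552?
89

Matrix identity: Q^n = [[F_(n+1), F_n], [F_n, F_(n-1)]] with Q = [[1,1],[1,0]].
n = 11 = 1011₂. Square-and-multiply, entries mod 552:
Q^1 = [[1,1],[1,0]]
Q^2 = (Q^1)² = [[2,1],[1,1]]
Q^5 = (Q^2)²·Q = [[8,5],[5,3]]
Q^11 = (Q^5)²·Q = [[144,89],[89,55]]
F_11 mod 552 = Q^11[0][1] = 89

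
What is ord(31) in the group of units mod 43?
21

43 is prime, so ord(31) divides φ(43) = 42.
Divisors of 42: 1, 2, 3, 6, 7, 14, 21, 42.
Repeated squaring: 31^1 ≡ 31, 31^2 ≡ 15, 31^4 ≡ 10, 31^8 ≡ 14, 31^16 ≡ 24, 31^32 ≡ 17 (mod 43).
Test 31^d mod 43 for each divisor d in increasing order:
31^1 ≡ 31
31^2 ≡ 15
31^3 = 31^2·31^1 ≡ 35
31^6 = 31^4·31^2 ≡ 21
31^7 = 31^4·31^2·31^1 ≡ 6
31^14 = 31^8·31^4·31^2 ≡ 36
31^21 = 31^16·31^4·31^1 ≡ 1  ← first divisor giving 1
The order is 21.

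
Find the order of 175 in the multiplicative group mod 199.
9

199 is prime, so ord(175) divides φ(199) = 198.
Divisors of 198: 1, 2, 3, 6, 9, 11, 18, 22, 33, 66, 99, 198.
Repeated squaring: 175^1 ≡ 175, 175^2 ≡ 178, 175^4 ≡ 43, 175^8 ≡ 58, 175^16 ≡ 180, 175^32 ≡ 162, 175^64 ≡ 175, 175^128 ≡ 178 (mod 199).
Test 175^d mod 199 for each divisor d in increasing order:
175^1 ≡ 175
175^2 ≡ 178
175^3 = 175^2·175^1 ≡ 106
175^6 = 175^4·175^2 ≡ 92
175^9 = 175^8·175^1 ≡ 1  ← first divisor giving 1
The order is 9.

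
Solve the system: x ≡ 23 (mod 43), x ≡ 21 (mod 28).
1141

Using Chinese Remainder Theorem:
M = 43 × 28 = 1204
M1 = 28, M2 = 43
y1 = 28^(-1) mod 43 = 20
y2 = 43^(-1) mod 28 = 15
x = (23×28×20 + 21×43×15) mod 1204 = 1141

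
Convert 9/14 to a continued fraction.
[0; 1, 1, 1, 4]

Euclidean algorithm steps:
9 = 0 × 14 + 9
14 = 1 × 9 + 5
9 = 1 × 5 + 4
5 = 1 × 4 + 1
4 = 4 × 1 + 0
Continued fraction: [0; 1, 1, 1, 4]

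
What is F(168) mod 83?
0

Matrix identity: Q^n = [[F_(n+1), F_n], [F_n, F_(n-1)]] with Q = [[1,1],[1,0]].
n = 168 = 10101000₂. Square-and-multiply, entries mod 83:
Q^1 = [[1,1],[1,0]]
Q^2 = (Q^1)² = [[2,1],[1,1]]
Q^5 = (Q^2)²·Q = [[8,5],[5,3]]
Q^10 = (Q^5)² = [[6,55],[55,34]]
Q^21 = (Q^10)²·Q = [[32,73],[73,42]]
Q^42 = (Q^21)² = [[45,7],[7,38]]
Q^84 = (Q^42)² = [[82,0],[0,82]]
Q^168 = (Q^84)² = [[1,0],[0,1]]
F_168 mod 83 = Q^168[0][1] = 0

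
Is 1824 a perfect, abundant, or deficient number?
abundant

Proper divisors of 1824: sum = 1 + 2 + 3 + 4 + 6 + 8 + 12 + 16 + ... + 304 + 456 + 608 + 912 (23 divisors) = 3216
Since 3216 > 1824, 1824 is abundant.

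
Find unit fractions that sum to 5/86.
1/18 + 1/387

Greedy algorithm:
5/86: ceiling(86/5) = 18, use 1/18
1/387: ceiling(387/1) = 387, use 1/387
Result: 5/86 = 1/18 + 1/387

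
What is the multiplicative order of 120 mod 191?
95

191 is prime, so ord(120) divides φ(191) = 190.
Divisors of 190: 1, 2, 5, 10, 19, 38, 95, 190.
Repeated squaring: 120^1 ≡ 120, 120^2 ≡ 75, 120^4 ≡ 86, 120^8 ≡ 138, 120^16 ≡ 135, 120^32 ≡ 80, 120^64 ≡ 97, 120^128 ≡ 50 (mod 191).
Test 120^d mod 191 for each divisor d in increasing order:
120^1 ≡ 120
120^2 ≡ 75
120^5 = 120^4·120^1 ≡ 6
120^10 = 120^8·120^2 ≡ 36
120^19 = 120^16·120^2·120^1 ≡ 49
120^38 = 120^32·120^4·120^2 ≡ 109
120^95 = 120^64·120^16·120^8·120^4·120^2·120^1 ≡ 1  ← first divisor giving 1
The order is 95.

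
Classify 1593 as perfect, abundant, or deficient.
deficient

Proper divisors of 1593: sum = 1 + 3 + 9 + 27 + 59 + 177 + 531 = 807
Since 807 < 1593, 1593 is deficient.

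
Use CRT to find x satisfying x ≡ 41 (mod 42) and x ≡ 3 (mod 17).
377

Using Chinese Remainder Theorem:
M = 42 × 17 = 714
M1 = 17, M2 = 42
y1 = 17^(-1) mod 42 = 5
y2 = 42^(-1) mod 17 = 15
x = (41×17×5 + 3×42×15) mod 714 = 377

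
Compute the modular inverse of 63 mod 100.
27

gcd(63, 100) = 1, so the inverse exists.
Extended Euclidean algorithm on (100, 63):
100 = 1 × 63 + 37  ⟹  37 = (1)·100 + (-1)·63
63 = 1 × 37 + 26  ⟹  26 = (-1)·100 + (2)·63
37 = 1 × 26 + 11  ⟹  11 = (2)·100 + (-3)·63
26 = 2 × 11 + 4  ⟹  4 = (-5)·100 + (8)·63
11 = 2 × 4 + 3  ⟹  3 = (12)·100 + (-19)·63
4 = 1 × 3 + 1  ⟹  1 = (-17)·100 + (27)·63
So (27)·63 ≡ 1 (mod 100), i.e. 63^(-1) ≡ 27 (mod 100).
Check: 63 × 27 = 1701 ≡ 1 (mod 100)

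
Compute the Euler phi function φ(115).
88

115 = 5 × 23
φ(n) = n × ∏(1 - 1/p) for each prime p dividing n
φ(115) = 115 × (1 - 1/5) × (1 - 1/23) = 88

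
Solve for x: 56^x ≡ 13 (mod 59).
27

Baby-step giant-step with step n = ⌈√59⌉ = 8.
Baby steps 56^j mod 59 (j:value) for j=0..7: 0:1, 1:56, 2:9, 3:32, 4:22, 5:52, 6:21, 7:55.
Giant-step multiplier: 56^(-8) ≡ 56^(58-8) = 56^50 ≡ 5 (mod 59).
Giant steps γ_i = 13·5^i mod 59: γ_0=13, γ_1=6, γ_2=30, γ_3=32 (in table at j=3).
x = i·n + j = 3·8 + 3 = 27.
Check: 56^27 ≡ 13 (mod 59).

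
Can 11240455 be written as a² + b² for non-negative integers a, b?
Not possible

Factorization: 11240455 = 5 × 131^3
By Fermat: n is sum of two squares iff every prime p ≡ 3 (mod 4) appears to even power.
Prime(s) ≡ 3 (mod 4) with odd exponent: [(131, 3)]
Therefore 11240455 cannot be expressed as a² + b².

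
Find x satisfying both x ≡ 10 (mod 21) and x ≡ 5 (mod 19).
157

Using Chinese Remainder Theorem:
M = 21 × 19 = 399
M1 = 19, M2 = 21
y1 = 19^(-1) mod 21 = 10
y2 = 21^(-1) mod 19 = 10
x = (10×19×10 + 5×21×10) mod 399 = 157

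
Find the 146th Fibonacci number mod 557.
444

Matrix identity: Q^n = [[F_(n+1), F_n], [F_n, F_(n-1)]] with Q = [[1,1],[1,0]].
n = 146 = 10010010₂. Square-and-multiply, entries mod 557:
Q^1 = [[1,1],[1,0]]
Q^2 = (Q^1)² = [[2,1],[1,1]]
Q^4 = (Q^2)² = [[5,3],[3,2]]
Q^9 = (Q^4)²·Q = [[55,34],[34,21]]
Q^18 = (Q^9)² = [[282,356],[356,483]]
Q^36 = (Q^18)² = [[170,524],[524,203]]
Q^73 = (Q^36)²·Q = [[413,468],[468,502]]
Q^146 = (Q^73)² = [[250,444],[444,363]]
F_146 mod 557 = Q^146[0][1] = 444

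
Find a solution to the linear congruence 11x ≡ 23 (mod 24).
x ≡ 13 (mod 24)

gcd(11, 24) = 1, which divides 23, so solutions exist.
Find 11^(-1) mod 24 by the extended Euclidean algorithm:
24 = 2 × 11 + 2  ⟹  2 = (1)·24 + (-2)·11
11 = 5 × 2 + 1  ⟹  1 = (-5)·24 + (11)·11
So (11)·11 ≡ 1 (mod 24), i.e. 11^(-1) ≡ 11 (mod 24).
x ≡ 11 × 23 = 253 ≡ 13 (mod 24).
Check: 11 × 13 = 143 ≡ 23 (mod 24).
Unique solution: x ≡ 13 (mod 24)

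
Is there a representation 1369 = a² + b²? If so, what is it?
0² + 37² (a=0, b=37)

Factorization: 1369 = 37^2
By Fermat: n is sum of two squares iff every prime p ≡ 3 (mod 4) appears to even power.
All primes ≡ 3 (mod 4) appear to even power.
Search a = 0, 1, 2, … for 1369 - a² a perfect square: first hit at a = 0: 1369 - 0 = 1369 = 37².
1369 = 0² + 37² = 0 + 1369 ✓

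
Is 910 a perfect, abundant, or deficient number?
abundant

Proper divisors of 910: sum = 1 + 2 + 5 + 7 + 10 + 13 + 14 + 26 + 35 + 65 + 70 + 91 + 130 + 182 + 455 = 1106
Since 1106 > 910, 910 is abundant.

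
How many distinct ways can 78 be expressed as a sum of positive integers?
12132164

p(n) counts ways to write n as a sum of positive integers (order ignored).
Euler's pentagonal recurrence: p(k) = p(k-1) + p(k-2) - p(k-5) - p(k-7) + p(k-12) + p(k-15) - ... (offsets j(3j∓1)/2, signs ++--, p(0)=1, p(<0)=0).
DP table for k = 0..77: p(0)=1, p(1)=1, p(2)=2, p(3)=3, p(4)=5, p(5)=7, p(6)=11, p(7)=15, p(8)=22, p(9)=30, p(10)=42, p(11)=56, p(12)=77, p(13)=101, p(14)=135, p(15)=176, p(16)=231, p(17)=297, p(18)=385, p(19)=490, p(20)=627, p(21)=792, p(22)=1002, p(23)=1255, p(24)=1575, p(25)=1958, p(26)=2436, p(27)=3010, p(28)=3718, p(29)=4565, p(30)=5604, p(31)=6842, p(32)=8349, p(33)=10143, p(34)=12310, p(35)=14883, p(36)=17977, p(37)=21637, p(38)=26015, p(39)=31185, p(40)=37338, p(41)=44583, p(42)=53174, p(43)=63261, p(44)=75175, p(45)=89134, p(46)=105558, p(47)=124754, p(48)=147273, p(49)=173525, p(50)=204226, p(51)=239943, p(52)=281589, p(53)=329931, p(54)=386155, p(55)=451276, p(56)=526823, p(57)=614154, p(58)=715220, p(59)=831820, p(60)=966467, p(61)=1121505, p(62)=1300156, p(63)=1505499, p(64)=1741630, p(65)=2012558, p(66)=2323520, p(67)=2679689, p(68)=3087735, p(69)=3554345, p(70)=4087968, p(71)=4697205, p(72)=5392783, p(73)=6185689, p(74)=7089500, p(75)=8118264, p(76)=9289091, p(77)=10619863.
Final step: p(78) = p(77) + p(76) - p(73) - p(71) + p(66) + p(63) - p(56) - p(52) + p(43) + p(38) - p(27) - p(21) + p(8) + p(1)
= 10619863 + 9289091 - 6185689 - 4697205 + 2323520 + 1505499 - 526823 - 281589 + 63261 + 26015 - 3010 - 792 + 22 + 1
= 12132164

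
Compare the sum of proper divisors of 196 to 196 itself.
abundant

Proper divisors of 196: sum = 1 + 2 + 4 + 7 + 14 + 28 + 49 + 98 = 203
Since 203 > 196, 196 is abundant.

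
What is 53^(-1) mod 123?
65

gcd(53, 123) = 1, so the inverse exists.
Extended Euclidean algorithm on (123, 53):
123 = 2 × 53 + 17  ⟹  17 = (1)·123 + (-2)·53
53 = 3 × 17 + 2  ⟹  2 = (-3)·123 + (7)·53
17 = 8 × 2 + 1  ⟹  1 = (25)·123 + (-58)·53
So (-58)·53 ≡ 1 (mod 123), i.e. 53^(-1) ≡ -58 ≡ 65 (mod 123).
Check: 53 × 65 = 3445 ≡ 1 (mod 123)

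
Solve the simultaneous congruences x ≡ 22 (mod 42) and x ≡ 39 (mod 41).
736

Using Chinese Remainder Theorem:
M = 42 × 41 = 1722
M1 = 41, M2 = 42
y1 = 41^(-1) mod 42 = 41
y2 = 42^(-1) mod 41 = 1
x = (22×41×41 + 39×42×1) mod 1722 = 736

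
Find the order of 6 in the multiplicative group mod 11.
10

11 is prime, so ord(6) divides φ(11) = 10.
Divisors of 10: 1, 2, 5, 10.
Repeated squaring: 6^1 ≡ 6, 6^2 ≡ 3, 6^4 ≡ 9, 6^8 ≡ 4 (mod 11).
Test 6^d mod 11 for each divisor d in increasing order:
6^1 ≡ 6
6^2 ≡ 3
6^5 = 6^4·6^1 ≡ 10
6^10 = 6^8·6^2 ≡ 1  ← first divisor giving 1
The order is 10.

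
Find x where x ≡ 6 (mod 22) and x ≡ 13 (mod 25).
138

Using Chinese Remainder Theorem:
M = 22 × 25 = 550
M1 = 25, M2 = 22
y1 = 25^(-1) mod 22 = 15
y2 = 22^(-1) mod 25 = 8
x = (6×25×15 + 13×22×8) mod 550 = 138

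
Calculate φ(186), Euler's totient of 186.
60

186 = 2 × 3 × 31
φ(n) = n × ∏(1 - 1/p) for each prime p dividing n
φ(186) = 186 × (1 - 1/2) × (1 - 1/3) × (1 - 1/31) = 60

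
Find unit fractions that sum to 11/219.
1/20 + 1/4380

Greedy algorithm:
11/219: ceiling(219/11) = 20, use 1/20
1/4380: ceiling(4380/1) = 4380, use 1/4380
Result: 11/219 = 1/20 + 1/4380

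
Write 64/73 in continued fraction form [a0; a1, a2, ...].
[0; 1, 7, 9]

Euclidean algorithm steps:
64 = 0 × 73 + 64
73 = 1 × 64 + 9
64 = 7 × 9 + 1
9 = 9 × 1 + 0
Continued fraction: [0; 1, 7, 9]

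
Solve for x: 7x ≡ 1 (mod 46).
33

gcd(7, 46) = 1, so the inverse exists.
Extended Euclidean algorithm on (46, 7):
46 = 6 × 7 + 4  ⟹  4 = (1)·46 + (-6)·7
7 = 1 × 4 + 3  ⟹  3 = (-1)·46 + (7)·7
4 = 1 × 3 + 1  ⟹  1 = (2)·46 + (-13)·7
So (-13)·7 ≡ 1 (mod 46), i.e. 7^(-1) ≡ -13 ≡ 33 (mod 46).
Check: 7 × 33 = 231 ≡ 1 (mod 46)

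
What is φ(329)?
276

329 = 7 × 47
φ(n) = n × ∏(1 - 1/p) for each prime p dividing n
φ(329) = 329 × (1 - 1/7) × (1 - 1/47) = 276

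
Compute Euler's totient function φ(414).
132

414 = 2 × 3^2 × 23
φ(n) = n × ∏(1 - 1/p) for each prime p dividing n
φ(414) = 414 × (1 - 1/2) × (1 - 1/3) × (1 - 1/23) = 132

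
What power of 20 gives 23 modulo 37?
15

Baby-step giant-step with step n = ⌈√37⌉ = 7.
Baby steps 20^j mod 37 (j:value) for j=0..6: 0:1, 1:20, 2:30, 3:8, 4:12, 5:18, 6:27.
Giant-step multiplier: 20^(-7) ≡ 20^(36-7) = 20^29 ≡ 32 (mod 37).
Giant steps γ_i = 23·32^i mod 37: γ_0=23, γ_1=33, γ_2=20 (in table at j=1).
x = i·n + j = 2·7 + 1 = 15.
Check: 20^15 ≡ 23 (mod 37).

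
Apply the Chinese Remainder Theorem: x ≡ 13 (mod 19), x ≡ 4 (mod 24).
412

Using Chinese Remainder Theorem:
M = 19 × 24 = 456
M1 = 24, M2 = 19
y1 = 24^(-1) mod 19 = 4
y2 = 19^(-1) mod 24 = 19
x = (13×24×4 + 4×19×19) mod 456 = 412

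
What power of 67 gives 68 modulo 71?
43

Baby-step giant-step with step n = ⌈√71⌉ = 9.
Baby steps 67^j mod 71 (j:value) for j=0..8: 0:1, 1:67, 2:16, 3:7, 4:43, 5:41, 6:49, 7:17, 8:3.
Giant-step multiplier: 67^(-9) ≡ 67^(70-9) = 67^61 ≡ 65 (mod 71).
Giant steps γ_i = 68·65^i mod 71: γ_0=68, γ_1=18, γ_2=34, γ_3=9, γ_4=17 (in table at j=7).
x = i·n + j = 4·9 + 7 = 43.
Check: 67^43 ≡ 68 (mod 71).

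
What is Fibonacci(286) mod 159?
20

Matrix identity: Q^n = [[F_(n+1), F_n], [F_n, F_(n-1)]] with Q = [[1,1],[1,0]].
n = 286 = 100011110₂. Square-and-multiply, entries mod 159:
Q^1 = [[1,1],[1,0]]
Q^2 = (Q^1)² = [[2,1],[1,1]]
Q^4 = (Q^2)² = [[5,3],[3,2]]
Q^8 = (Q^4)² = [[34,21],[21,13]]
Q^17 = (Q^8)²·Q = [[40,7],[7,33]]
Q^35 = (Q^17)²·Q = [[93,59],[59,34]]
Q^71 = (Q^35)²·Q = [[66,46],[46,20]]
Q^143 = (Q^71)²·Q = [[93,112],[112,140]]
Q^286 = (Q^143)² = [[46,20],[20,26]]
F_286 mod 159 = Q^286[0][1] = 20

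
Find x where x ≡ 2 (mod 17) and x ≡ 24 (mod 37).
172

Using Chinese Remainder Theorem:
M = 17 × 37 = 629
M1 = 37, M2 = 17
y1 = 37^(-1) mod 17 = 6
y2 = 17^(-1) mod 37 = 24
x = (2×37×6 + 24×17×24) mod 629 = 172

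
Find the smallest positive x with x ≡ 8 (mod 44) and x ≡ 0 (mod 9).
360

Using Chinese Remainder Theorem:
M = 44 × 9 = 396
M1 = 9, M2 = 44
y1 = 9^(-1) mod 44 = 5
y2 = 44^(-1) mod 9 = 8
x = (8×9×5 + 0×44×8) mod 396 = 360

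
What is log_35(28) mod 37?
34

Baby-step giant-step with step n = ⌈√37⌉ = 7.
Baby steps 35^j mod 37 (j:value) for j=0..6: 0:1, 1:35, 2:4, 3:29, 4:16, 5:5, 6:27.
Giant-step multiplier: 35^(-7) ≡ 35^(36-7) = 35^29 ≡ 13 (mod 37).
Giant steps γ_i = 28·13^i mod 37: γ_0=28, γ_1=31, γ_2=33, γ_3=22, γ_4=27 (in table at j=6).
x = i·n + j = 4·7 + 6 = 34.
Check: 35^34 ≡ 28 (mod 37).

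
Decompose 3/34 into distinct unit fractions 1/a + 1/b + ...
1/12 + 1/204

Greedy algorithm:
3/34: ceiling(34/3) = 12, use 1/12
1/204: ceiling(204/1) = 204, use 1/204
Result: 3/34 = 1/12 + 1/204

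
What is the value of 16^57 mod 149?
85

Repeated squaring. Binary of 57 = 111001.
16^1 ≡ 16 (mod 149); 16^2 ≡ 107 (mod 149); 16^4 ≡ 125 (mod 149); 16^8 ≡ 129 (mod 149); 16^16 ≡ 102 (mod 149); 16^32 ≡ 123 (mod 149)
16^57 = 16^1 × 16^8 × 16^16 × 16^32 ≡ 85 (mod 149)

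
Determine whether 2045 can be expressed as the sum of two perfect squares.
14² + 43² (a=14, b=43)

Factorization: 2045 = 5 × 409
By Fermat: n is sum of two squares iff every prime p ≡ 3 (mod 4) appears to even power.
All primes ≡ 3 (mod 4) appear to even power.
Search a = 0, 1, 2, … for 2045 - a² a perfect square: first hit at a = 14: 2045 - 196 = 1849 = 43².
2045 = 14² + 43² = 196 + 1849 ✓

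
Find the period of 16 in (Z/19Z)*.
9

19 is prime, so ord(16) divides φ(19) = 18.
Divisors of 18: 1, 2, 3, 6, 9, 18.
Repeated squaring: 16^1 ≡ 16, 16^2 ≡ 9, 16^4 ≡ 5, 16^8 ≡ 6, 16^16 ≡ 17 (mod 19).
Test 16^d mod 19 for each divisor d in increasing order:
16^1 ≡ 16
16^2 ≡ 9
16^3 = 16^2·16^1 ≡ 11
16^6 = 16^4·16^2 ≡ 7
16^9 = 16^8·16^1 ≡ 1  ← first divisor giving 1
The order is 9.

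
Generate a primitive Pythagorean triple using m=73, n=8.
(5265, 1168, 5393)

Euclid's formula: a = m² - n², b = 2mn, c = m² + n²
m = 73, n = 8
a = 73² - 8² = 5329 - 64 = 5265
b = 2 × 73 × 8 = 1168
c = 73² + 8² = 5329 + 64 = 5393
Verification: 5265² + 1168² = 27720225 + 1364224 = 29084449 = 5393² ✓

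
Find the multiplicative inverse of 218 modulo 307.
238

gcd(218, 307) = 1, so the inverse exists.
Extended Euclidean algorithm on (307, 218):
307 = 1 × 218 + 89  ⟹  89 = (1)·307 + (-1)·218
218 = 2 × 89 + 40  ⟹  40 = (-2)·307 + (3)·218
89 = 2 × 40 + 9  ⟹  9 = (5)·307 + (-7)·218
40 = 4 × 9 + 4  ⟹  4 = (-22)·307 + (31)·218
9 = 2 × 4 + 1  ⟹  1 = (49)·307 + (-69)·218
So (-69)·218 ≡ 1 (mod 307), i.e. 218^(-1) ≡ -69 ≡ 238 (mod 307).
Check: 218 × 238 = 51884 ≡ 1 (mod 307)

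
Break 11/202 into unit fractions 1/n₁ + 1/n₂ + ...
1/19 + 1/549 + 1/421413 + 1/295981106202

Greedy algorithm:
11/202: ceiling(202/11) = 19, use 1/19
7/3838: ceiling(3838/7) = 549, use 1/549
5/2107062: ceiling(2107062/5) = 421413, use 1/421413
1/295981106202: ceiling(295981106202/1) = 295981106202, use 1/295981106202
Result: 11/202 = 1/19 + 1/549 + 1/421413 + 1/295981106202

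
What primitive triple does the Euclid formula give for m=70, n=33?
(3811, 4620, 5989)

Euclid's formula: a = m² - n², b = 2mn, c = m² + n²
m = 70, n = 33
a = 70² - 33² = 4900 - 1089 = 3811
b = 2 × 70 × 33 = 4620
c = 70² + 33² = 4900 + 1089 = 5989
Verification: 3811² + 4620² = 14523721 + 21344400 = 35868121 = 5989² ✓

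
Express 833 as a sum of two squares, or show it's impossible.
7² + 28² (a=7, b=28)

Factorization: 833 = 7^2 × 17
By Fermat: n is sum of two squares iff every prime p ≡ 3 (mod 4) appears to even power.
All primes ≡ 3 (mod 4) appear to even power.
Search a = 0, 1, 2, … for 833 - a² a perfect square: first hit at a = 7: 833 - 49 = 784 = 28².
833 = 7² + 28² = 49 + 784 ✓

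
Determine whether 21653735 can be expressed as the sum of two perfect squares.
Not possible

Factorization: 21653735 = 5 × 163^3
By Fermat: n is sum of two squares iff every prime p ≡ 3 (mod 4) appears to even power.
Prime(s) ≡ 3 (mod 4) with odd exponent: [(163, 3)]
Therefore 21653735 cannot be expressed as a² + b².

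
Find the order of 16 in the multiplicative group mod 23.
11

23 is prime, so ord(16) divides φ(23) = 22.
Divisors of 22: 1, 2, 11, 22.
Repeated squaring: 16^1 ≡ 16, 16^2 ≡ 3, 16^4 ≡ 9, 16^8 ≡ 12, 16^16 ≡ 6 (mod 23).
Test 16^d mod 23 for each divisor d in increasing order:
16^1 ≡ 16
16^2 ≡ 3
16^11 = 16^8·16^2·16^1 ≡ 1  ← first divisor giving 1
The order is 11.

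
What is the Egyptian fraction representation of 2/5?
1/3 + 1/15

Greedy algorithm:
2/5: ceiling(5/2) = 3, use 1/3
1/15: ceiling(15/1) = 15, use 1/15
Result: 2/5 = 1/3 + 1/15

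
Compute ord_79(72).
39

79 is prime, so ord(72) divides φ(79) = 78.
Divisors of 78: 1, 2, 3, 6, 13, 26, 39, 78.
Repeated squaring: 72^1 ≡ 72, 72^2 ≡ 49, 72^4 ≡ 31, 72^8 ≡ 13, 72^16 ≡ 11, 72^32 ≡ 42, 72^64 ≡ 26 (mod 79).
Test 72^d mod 79 for each divisor d in increasing order:
72^1 ≡ 72
72^2 ≡ 49
72^3 = 72^2·72^1 ≡ 52
72^6 = 72^4·72^2 ≡ 18
72^13 = 72^8·72^4·72^1 ≡ 23
72^26 = 72^16·72^8·72^2 ≡ 55
72^39 = 72^32·72^4·72^2·72^1 ≡ 1  ← first divisor giving 1
The order is 39.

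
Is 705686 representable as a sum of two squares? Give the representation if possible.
Not possible

Factorization: 705686 = 2 × 23^3 × 29
By Fermat: n is sum of two squares iff every prime p ≡ 3 (mod 4) appears to even power.
Prime(s) ≡ 3 (mod 4) with odd exponent: [(23, 3)]
Therefore 705686 cannot be expressed as a² + b².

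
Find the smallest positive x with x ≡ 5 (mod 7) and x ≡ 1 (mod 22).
89

Using Chinese Remainder Theorem:
M = 7 × 22 = 154
M1 = 22, M2 = 7
y1 = 22^(-1) mod 7 = 1
y2 = 7^(-1) mod 22 = 19
x = (5×22×1 + 1×7×19) mod 154 = 89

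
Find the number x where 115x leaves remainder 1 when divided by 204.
55

gcd(115, 204) = 1, so the inverse exists.
Extended Euclidean algorithm on (204, 115):
204 = 1 × 115 + 89  ⟹  89 = (1)·204 + (-1)·115
115 = 1 × 89 + 26  ⟹  26 = (-1)·204 + (2)·115
89 = 3 × 26 + 11  ⟹  11 = (4)·204 + (-7)·115
26 = 2 × 11 + 4  ⟹  4 = (-9)·204 + (16)·115
11 = 2 × 4 + 3  ⟹  3 = (22)·204 + (-39)·115
4 = 1 × 3 + 1  ⟹  1 = (-31)·204 + (55)·115
So (55)·115 ≡ 1 (mod 204), i.e. 115^(-1) ≡ 55 (mod 204).
Check: 115 × 55 = 6325 ≡ 1 (mod 204)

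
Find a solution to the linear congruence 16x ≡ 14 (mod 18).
x ≡ 2 (mod 9)

gcd(16, 18) = 2, which divides 14, so solutions exist.
Divide through by 2: 8x ≡ 7 (mod 9).
Find 8^(-1) mod 9 by the extended Euclidean algorithm:
9 = 1 × 8 + 1  ⟹  1 = (1)·9 + (-1)·8
So (-1)·8 ≡ 1 (mod 9), i.e. 8^(-1) ≡ -1 ≡ 8 (mod 9).
x ≡ 8 × 7 = 56 ≡ 2 (mod 9).
Check: 16 × 2 = 32 ≡ 14 (mod 18).
x ≡ 2 (mod 9), giving 2 solutions mod 18.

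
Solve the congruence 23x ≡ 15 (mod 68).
x ≡ 45 (mod 68)

gcd(23, 68) = 1, which divides 15, so solutions exist.
Find 23^(-1) mod 68 by the extended Euclidean algorithm:
68 = 2 × 23 + 22  ⟹  22 = (1)·68 + (-2)·23
23 = 1 × 22 + 1  ⟹  1 = (-1)·68 + (3)·23
So (3)·23 ≡ 1 (mod 68), i.e. 23^(-1) ≡ 3 (mod 68).
x ≡ 3 × 15 = 45 ≡ 45 (mod 68).
Check: 23 × 45 = 1035 ≡ 15 (mod 68).
Unique solution: x ≡ 45 (mod 68)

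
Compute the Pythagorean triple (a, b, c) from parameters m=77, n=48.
(3625, 7392, 8233)

Euclid's formula: a = m² - n², b = 2mn, c = m² + n²
m = 77, n = 48
a = 77² - 48² = 5929 - 2304 = 3625
b = 2 × 77 × 48 = 7392
c = 77² + 48² = 5929 + 2304 = 8233
Verification: 3625² + 7392² = 13140625 + 54641664 = 67782289 = 8233² ✓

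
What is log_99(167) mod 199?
193

Baby-step giant-step with step n = ⌈√199⌉ = 15.
Baby steps 99^j mod 199 (j:value) for j=0..14: 0:1, 1:99, 2:50, 3:174, 4:112, 5:143, 6:28, 7:185, 8:7, 9:96, 10:151, 11:24, 12:187, 13:6, 14:196.
Giant-step multiplier: 99^(-15) ≡ 99^(198-15) = 99^183 ≡ 67 (mod 199).
Giant steps γ_i = 167·67^i mod 199: γ_0=167, γ_1=45, γ_2=30, γ_3=20, γ_4=146, γ_5=31, γ_6=87, γ_7=58, γ_8=105, γ_9=70, γ_10=113, γ_11=9, γ_12=6 (in table at j=13).
x = i·n + j = 12·15 + 13 = 193.
Check: 99^193 ≡ 167 (mod 199).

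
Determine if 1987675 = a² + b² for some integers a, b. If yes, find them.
Not possible

Factorization: 1987675 = 5^2 × 43^3
By Fermat: n is sum of two squares iff every prime p ≡ 3 (mod 4) appears to even power.
Prime(s) ≡ 3 (mod 4) with odd exponent: [(43, 3)]
Therefore 1987675 cannot be expressed as a² + b².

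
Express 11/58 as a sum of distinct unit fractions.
1/6 + 1/44 + 1/3828

Greedy algorithm:
11/58: ceiling(58/11) = 6, use 1/6
2/87: ceiling(87/2) = 44, use 1/44
1/3828: ceiling(3828/1) = 3828, use 1/3828
Result: 11/58 = 1/6 + 1/44 + 1/3828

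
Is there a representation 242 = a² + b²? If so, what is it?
11² + 11² (a=11, b=11)

Factorization: 242 = 2 × 11^2
By Fermat: n is sum of two squares iff every prime p ≡ 3 (mod 4) appears to even power.
All primes ≡ 3 (mod 4) appear to even power.
Search a = 0, 1, 2, … for 242 - a² a perfect square: first hit at a = 11: 242 - 121 = 121 = 11².
242 = 11² + 11² = 121 + 121 ✓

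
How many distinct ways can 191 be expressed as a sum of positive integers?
1820701100652

p(n) counts ways to write n as a sum of positive integers (order ignored).
Euler's pentagonal recurrence: p(k) = p(k-1) + p(k-2) - p(k-5) - p(k-7) + p(k-12) + p(k-15) - ... (offsets j(3j∓1)/2, signs ++--, p(0)=1, p(<0)=0).
DP table for k = 0..190: p(0)=1, p(1)=1, p(2)=2, p(3)=3, p(4)=5, p(5)=7, p(6)=11, p(7)=15, p(8)=22, p(9)=30, p(10)=42, p(11)=56, p(12)=77, p(13)=101, p(14)=135, p(15)=176, p(16)=231, p(17)=297, p(18)=385, p(19)=490, p(20)=627, p(21)=792, p(22)=1002, p(23)=1255, p(24)=1575, p(25)=1958, p(26)=2436, p(27)=3010, p(28)=3718, p(29)=4565, p(30)=5604, p(31)=6842, p(32)=8349, p(33)=10143, p(34)=12310, p(35)=14883, p(36)=17977, p(37)=21637, p(38)=26015, p(39)=31185, p(40)=37338, p(41)=44583, p(42)=53174, p(43)=63261, p(44)=75175, p(45)=89134, p(46)=105558, p(47)=124754, p(48)=147273, p(49)=173525, p(50)=204226, p(51)=239943, p(52)=281589, p(53)=329931, p(54)=386155, p(55)=451276, p(56)=526823, p(57)=614154, p(58)=715220, p(59)=831820, p(60)=966467, p(61)=1121505, p(62)=1300156, p(63)=1505499, p(64)=1741630, p(65)=2012558, p(66)=2323520, p(67)=2679689, p(68)=3087735, p(69)=3554345, p(70)=4087968, p(71)=4697205, p(72)=5392783, p(73)=6185689, p(74)=7089500, p(75)=8118264, p(76)=9289091, p(77)=10619863, p(78)=12132164, p(79)=13848650, p(80)=15796476, p(81)=18004327, p(82)=20506255, p(83)=23338469, p(84)=26543660, p(85)=30167357, p(86)=34262962, p(87)=38887673, p(88)=44108109, p(89)=49995925, p(90)=56634173, p(91)=64112359, p(92)=72533807, p(93)=82010177, p(94)=92669720, p(95)=104651419, p(96)=118114304, p(97)=133230930, p(98)=150198136, p(99)=169229875, p(100)=190569292, p(101)=214481126, p(102)=241265379, p(103)=271248950, p(104)=304801365, p(105)=342325709, p(106)=384276336, p(107)=431149389, p(108)=483502844, p(109)=541946240, p(110)=607163746, p(111)=679903203, p(112)=761002156, p(113)=851376628, p(114)=952050665, p(115)=1064144451, p(116)=1188908248, p(117)=1327710076, p(118)=1482074143, p(119)=1653668665, p(120)=1844349560, p(121)=2056148051, p(122)=2291320912, p(123)=2552338241, p(124)=2841940500, p(125)=3163127352, p(126)=3519222692, p(127)=3913864295, p(128)=4351078600, p(129)=4835271870, p(130)=5371315400, p(131)=5964539504, p(132)=6620830889, p(133)=7346629512, p(134)=8149040695, p(135)=9035836076, p(136)=10015581680, p(137)=11097645016, p(138)=12292341831, p(139)=13610949895, p(140)=15065878135, p(141)=16670689208, p(142)=18440293320, p(143)=20390982757, p(144)=22540654445, p(145)=24908858009, p(146)=27517052599, p(147)=30388671978, p(148)=33549419497, p(149)=37027355200, p(150)=40853235313, p(151)=45060624582, p(152)=49686288421, p(153)=54770336324, p(154)=60356673280, p(155)=66493182097, p(156)=73232243759, p(157)=80630964769, p(158)=88751778802, p(159)=97662728555, p(160)=107438159466, p(161)=118159068427, p(162)=129913904637, p(163)=142798995930, p(164)=156919475295, p(165)=172389800255, p(166)=189334822579, p(167)=207890420102, p(168)=228204732751, p(169)=250438925115, p(170)=274768617130, p(171)=301384802048, p(172)=330495499613, p(173)=362326859895, p(174)=397125074750, p(175)=435157697830, p(176)=476715857290, p(177)=522115831195, p(178)=571701605655, p(179)=625846753120, p(180)=684957390936, p(181)=749474411781, p(182)=819876908323, p(183)=896684817527, p(184)=980462880430, p(185)=1071823774337, p(186)=1171432692373, p(187)=1280011042268, p(188)=1398341745571, p(189)=1527273599625, p(190)=1667727404093.
Final step: p(191) = p(190) + p(189) - p(186) - p(184) + p(179) + p(176) - p(169) - p(165) + p(156) + p(151) - p(140) - p(134) + p(121) + p(114) - p(99) - p(91) + p(74) + p(65) - p(46) - p(36) + p(15) + p(4)
= 1667727404093 + 1527273599625 - 1171432692373 - 980462880430 + 625846753120 + 476715857290 - 250438925115 - 172389800255 + 73232243759 + 45060624582 - 15065878135 - 8149040695 + 2056148051 + 952050665 - 169229875 - 64112359 + 7089500 + 2012558 - 105558 - 17977 + 176 + 5
= 1820701100652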